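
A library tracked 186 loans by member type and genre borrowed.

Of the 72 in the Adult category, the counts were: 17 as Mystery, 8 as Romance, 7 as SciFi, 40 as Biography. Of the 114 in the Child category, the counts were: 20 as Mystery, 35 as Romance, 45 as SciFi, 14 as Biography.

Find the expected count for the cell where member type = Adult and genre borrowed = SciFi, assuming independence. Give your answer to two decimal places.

Row total (Adult) = 72; column total (SciFi) = 52; grand total N = 186.
Expected count = (row total × column total) / N = 72 × 52 / 186 = 20.13.

20.13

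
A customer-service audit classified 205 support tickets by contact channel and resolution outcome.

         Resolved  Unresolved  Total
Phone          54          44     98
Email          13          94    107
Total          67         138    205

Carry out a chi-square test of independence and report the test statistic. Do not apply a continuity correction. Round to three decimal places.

42.893

Grand total N = 205.
Expected counts (row total × column total / N):
  Phone, Resolved: 98×67/205 = 32.0293
  Phone, Unresolved: 98×138/205 = 65.9707
  Email, Resolved: 107×67/205 = 34.9707
  Email, Unresolved: 107×138/205 = 72.0293
Contributions (O − E)²/E:
  (54 − 32.0293)²/32.0293 = 15.0709
  (44 − 65.9707)²/65.9707 = 7.3171
  (13 − 34.9707)²/34.9707 = 13.8033
  (94 − 72.0293)²/72.0293 = 6.7016
χ² = 15.0709 + 7.3171 + 13.8033 + 6.7016 = 42.893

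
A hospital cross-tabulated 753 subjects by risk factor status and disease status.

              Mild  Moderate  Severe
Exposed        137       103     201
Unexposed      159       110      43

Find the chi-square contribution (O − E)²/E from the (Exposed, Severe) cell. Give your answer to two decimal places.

23.62

Row total (Exposed) = 441; column total (Severe) = 244; N = 753.
Expected count E = 441 × 244 / 753 = 142.900.
Contribution = (O − E)²/E = (201 − 142.900)² / 142.900 = 23.62.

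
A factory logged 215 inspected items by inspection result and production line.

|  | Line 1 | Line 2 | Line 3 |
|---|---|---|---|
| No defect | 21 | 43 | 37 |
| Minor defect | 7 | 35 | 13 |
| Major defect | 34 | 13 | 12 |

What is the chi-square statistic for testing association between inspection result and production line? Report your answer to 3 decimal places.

Row totals: 101, 55, 59. Column totals: 62, 91, 62. Grand total N = 215.
Expected counts (row total × column total / N):
  No defect, Line 1: 101×62/215 = 29.1256
  No defect, Line 2: 101×91/215 = 42.7488
  No defect, Line 3: 101×62/215 = 29.1256
  Minor defect, Line 1: 55×62/215 = 15.8605
  Minor defect, Line 2: 55×91/215 = 23.2791
  Minor defect, Line 3: 55×62/215 = 15.8605
  Major defect, Line 1: 59×62/215 = 17.0140
  Major defect, Line 2: 59×91/215 = 24.9721
  Major defect, Line 3: 59×62/215 = 17.0140
Contributions (O − E)²/E:
  (21 − 29.1256)²/29.1256 = 2.2669
  (43 − 42.7488)²/42.7488 = 0.0015
  (37 − 29.1256)²/29.1256 = 2.1289
  (7 − 15.8605)²/15.8605 = 4.9499
  (35 − 23.2791)²/23.2791 = 5.9014
  (13 − 15.8605)²/15.8605 = 0.5159
  (34 − 17.0140)²/17.0140 = 16.9580
  (13 − 24.9721)²/24.9721 = 5.7397
  (12 − 17.0140)²/17.0140 = 1.4776
χ² = 2.2669 + 0.0015 + 2.1289 + 4.9499 + 5.9014 + 0.5159 + 16.9580 + 5.7397 + 1.4776 = 39.940

39.940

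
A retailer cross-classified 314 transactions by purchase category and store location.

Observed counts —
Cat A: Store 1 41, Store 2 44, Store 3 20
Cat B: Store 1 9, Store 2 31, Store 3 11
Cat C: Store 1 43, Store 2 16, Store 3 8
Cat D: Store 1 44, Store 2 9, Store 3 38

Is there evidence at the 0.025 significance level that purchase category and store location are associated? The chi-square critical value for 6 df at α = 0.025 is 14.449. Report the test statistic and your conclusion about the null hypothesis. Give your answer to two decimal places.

64.02; reject H₀

Row totals: 105, 51, 67, 91. Column totals: 137, 100, 77. Grand total N = 314.
Expected counts (row total × column total / N):
  Cat A, Store 1: 105×137/314 = 45.812
  Cat A, Store 2: 105×100/314 = 33.439
  Cat A, Store 3: 105×77/314 = 25.748
  Cat B, Store 1: 51×137/314 = 22.252
  Cat B, Store 2: 51×100/314 = 16.242
  Cat B, Store 3: 51×77/314 = 12.506
  Cat C, Store 1: 67×137/314 = 29.232
  Cat C, Store 2: 67×100/314 = 21.338
  Cat C, Store 3: 67×77/314 = 16.430
  Cat D, Store 1: 91×137/314 = 39.704
  Cat D, Store 2: 91×100/314 = 28.981
  Cat D, Store 3: 91×77/314 = 22.315
Contributions (O − E)²/E:
  (41 − 45.812)²/45.812 = 0.5054
  (44 − 33.439)²/33.439 = 3.3355
  (20 − 25.748)²/25.748 = 1.2832
  (9 − 22.252)²/22.252 = 7.8921
  (31 − 16.242)²/16.242 = 13.4096
  (11 − 12.506)²/12.506 = 0.1814
  (43 − 29.232)²/29.232 = 6.4846
  (16 − 21.338)²/21.338 = 1.3354
  (8 − 16.430)²/16.430 = 4.3253
  (44 − 39.704)²/39.704 = 0.4648
  (9 − 28.981)²/28.981 = 13.7759
  (38 − 22.315)²/22.315 = 11.0248
χ² = 0.5054 + 3.3355 + 1.2832 + 7.8921 + 13.4096 + 0.1814 + 6.4846 + 1.3354 + 4.3253 + 0.4648 + 13.7759 + 11.0248 = 64.02
df = (4−1)(3−1) = 6. Since 64.02 > 14.449, reject the null hypothesis of independence at α = 0.025.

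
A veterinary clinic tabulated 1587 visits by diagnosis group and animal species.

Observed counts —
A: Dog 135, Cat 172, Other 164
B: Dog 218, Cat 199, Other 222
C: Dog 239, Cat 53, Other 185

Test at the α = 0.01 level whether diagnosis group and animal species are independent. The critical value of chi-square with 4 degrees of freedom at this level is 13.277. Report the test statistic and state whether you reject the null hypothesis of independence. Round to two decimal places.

98.71; reject H₀

Row totals: 471, 639, 477. Column totals: 592, 424, 571. Grand total N = 1587.
Expected counts (row total × column total / N):
  A, Dog: 471×592/1587 = 175.698
  A, Cat: 471×424/1587 = 125.837
  A, Other: 471×571/1587 = 169.465
  B, Dog: 639×592/1587 = 238.367
  B, Cat: 639×424/1587 = 170.722
  B, Other: 639×571/1587 = 229.911
  C, Dog: 477×592/1587 = 177.936
  C, Cat: 477×424/1587 = 127.440
  C, Other: 477×571/1587 = 171.624
Contributions (O − E)²/E:
  (135 − 175.698)²/175.698 = 9.4271
  (172 − 125.837)²/125.837 = 16.9348
  (164 − 169.465)²/169.465 = 0.1762
  (218 − 238.367)²/238.367 = 1.7402
  (199 − 170.722)²/170.722 = 4.6839
  (222 − 229.911)²/229.911 = 0.2722
  (239 − 177.936)²/177.936 = 20.9559
  (53 − 127.440)²/127.440 = 43.4817
  (185 − 171.624)²/171.624 = 1.0425
χ² = 9.4271 + 16.9348 + 0.1762 + 1.7402 + 4.6839 + 0.2722 + 20.9559 + 43.4817 + 1.0425 = 98.71
df = (3−1)(3−1) = 4. Since 98.71 > 13.277, reject the null hypothesis of independence at α = 0.01.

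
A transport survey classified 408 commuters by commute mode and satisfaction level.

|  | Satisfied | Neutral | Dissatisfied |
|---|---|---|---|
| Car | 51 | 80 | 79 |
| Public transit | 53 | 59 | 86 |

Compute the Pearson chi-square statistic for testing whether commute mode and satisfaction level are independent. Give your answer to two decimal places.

3.16

Row totals: 210, 198. Column totals: 104, 139, 165. Grand total N = 408.
Expected counts (row total × column total / N):
  Car, Satisfied: 210×104/408 = 53.529
  Car, Neutral: 210×139/408 = 71.544
  Car, Dissatisfied: 210×165/408 = 84.926
  Public transit, Satisfied: 198×104/408 = 50.471
  Public transit, Neutral: 198×139/408 = 67.456
  Public transit, Dissatisfied: 198×165/408 = 80.074
Contributions (O − E)²/E:
  (51 − 53.529)²/53.529 = 0.1195
  (80 − 71.544)²/71.544 = 0.9994
  (79 − 84.926)²/84.926 = 0.4135
  (53 − 50.471)²/50.471 = 0.1267
  (59 − 67.456)²/67.456 = 1.0600
  (86 − 80.074)²/80.074 = 0.4386
χ² = 0.1195 + 0.9994 + 0.4135 + 0.1267 + 1.0600 + 0.4386 = 3.16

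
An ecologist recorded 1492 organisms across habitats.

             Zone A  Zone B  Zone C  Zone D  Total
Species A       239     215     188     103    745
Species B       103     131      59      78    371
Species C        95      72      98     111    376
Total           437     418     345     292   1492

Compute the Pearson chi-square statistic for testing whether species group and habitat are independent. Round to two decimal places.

65.34

Grand total N = 1492.
Expected counts (row total × column total / N):
  Species A, Zone A: 745×437/1492 = 218.2071
  Species A, Zone B: 745×418/1492 = 208.7198
  Species A, Zone C: 745×345/1492 = 172.2688
  Species A, Zone D: 745×292/1492 = 145.8043
  Species B, Zone A: 371×437/1492 = 108.6642
  Species B, Zone B: 371×418/1492 = 103.9397
  Species B, Zone C: 371×345/1492 = 85.7875
  Species B, Zone D: 371×292/1492 = 72.6086
  Species C, Zone A: 376×437/1492 = 110.1287
  Species C, Zone B: 376×418/1492 = 105.3405
  Species C, Zone C: 376×345/1492 = 86.9437
  Species C, Zone D: 376×292/1492 = 73.5871
Contributions (O − E)²/E:
  (239 − 218.2071)²/218.2071 = 1.9814
  (215 − 208.7198)²/208.7198 = 0.1890
  (188 − 172.2688)²/172.2688 = 1.4365
  (103 − 145.8043)²/145.8043 = 12.5662
  (103 − 108.6642)²/108.6642 = 0.2953
  (131 − 103.9397)²/103.9397 = 7.0450
  (59 − 85.7875)²/85.7875 = 8.3645
  (78 − 72.6086)²/72.6086 = 0.4003
  (95 − 110.1287)²/110.1287 = 2.0783
  (72 − 105.3405)²/105.3405 = 10.5523
  (98 − 86.9437)²/86.9437 = 1.4060
  (111 − 73.5871)²/73.5871 = 19.0213
χ² = 1.9814 + 0.1890 + 1.4365 + 12.5662 + 0.2953 + 7.0450 + 8.3645 + 0.4003 + 2.0783 + 10.5523 + 1.4060 + 19.0213 = 65.34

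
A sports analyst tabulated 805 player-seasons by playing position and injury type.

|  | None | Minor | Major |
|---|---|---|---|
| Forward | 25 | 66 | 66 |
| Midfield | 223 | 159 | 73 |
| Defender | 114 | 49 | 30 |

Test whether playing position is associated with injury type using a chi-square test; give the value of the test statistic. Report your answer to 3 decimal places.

Row totals: 157, 455, 193. Column totals: 362, 274, 169. Grand total N = 805.
Expected counts (row total × column total / N):
  Forward, None: 157×362/805 = 70.60124
  Forward, Minor: 157×274/805 = 53.43851
  Forward, Major: 157×169/805 = 32.96025
  Midfield, None: 455×362/805 = 204.60870
  Midfield, Minor: 455×274/805 = 154.86957
  Midfield, Major: 455×169/805 = 95.52174
  Defender, None: 193×362/805 = 86.79006
  Defender, Minor: 193×274/805 = 65.69193
  Defender, Major: 193×169/805 = 40.51801
Contributions (O − E)²/E:
  (25 − 70.60124)²/70.60124 = 29.4538
  (66 − 53.43851)²/53.43851 = 2.9528
  (66 − 32.96025)²/32.96025 = 33.1194
  (223 − 204.60870)²/204.60870 = 1.6531
  (159 − 154.86957)²/154.86957 = 0.1102
  (73 − 95.52174)²/95.52174 = 5.3101
  (114 − 86.79006)²/86.79006 = 8.5307
  (49 − 65.69193)²/65.69193 = 4.2413
  (30 − 40.51801)²/40.51801 = 2.7304
χ² = 29.4538 + 2.9528 + 33.1194 + 1.6531 + 0.1102 + 5.3101 + 8.5307 + 4.2413 + 2.7304 = 88.102

88.102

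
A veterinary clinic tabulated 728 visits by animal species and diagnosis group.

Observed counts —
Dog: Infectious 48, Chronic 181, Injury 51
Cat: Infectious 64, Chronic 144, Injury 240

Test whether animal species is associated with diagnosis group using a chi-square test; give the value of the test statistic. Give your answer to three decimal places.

Row totals: 280, 448. Column totals: 112, 325, 291. Grand total N = 728.
Expected counts (row total × column total / N):
  Dog, Infectious: 280×112/728 = 43.0769
  Dog, Chronic: 280×325/728 = 125.0000
  Dog, Injury: 280×291/728 = 111.9231
  Cat, Infectious: 448×112/728 = 68.9231
  Cat, Chronic: 448×325/728 = 200.0000
  Cat, Injury: 448×291/728 = 179.0769
Contributions (O − E)²/E:
  (48 − 43.0769)²/43.0769 = 0.5626
  (181 − 125.0000)²/125.0000 = 25.0880
  (51 − 111.9231)²/111.9231 = 33.1623
  (64 − 68.9231)²/68.9231 = 0.3517
  (144 − 200.0000)²/200.0000 = 15.6800
  (240 − 179.0769)²/179.0769 = 20.7264
χ² = 0.5626 + 25.0880 + 33.1623 + 0.3517 + 15.6800 + 20.7264 = 95.571

95.571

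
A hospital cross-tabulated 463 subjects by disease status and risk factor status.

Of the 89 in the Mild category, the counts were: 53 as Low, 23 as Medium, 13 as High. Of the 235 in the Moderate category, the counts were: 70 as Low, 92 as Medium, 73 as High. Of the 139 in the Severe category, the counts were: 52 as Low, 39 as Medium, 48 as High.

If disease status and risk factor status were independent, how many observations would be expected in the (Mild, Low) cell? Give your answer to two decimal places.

Row total (Mild) = 89; column total (Low) = 175; grand total N = 463.
Expected count = (row total × column total) / N = 89 × 175 / 463 = 33.64.

33.64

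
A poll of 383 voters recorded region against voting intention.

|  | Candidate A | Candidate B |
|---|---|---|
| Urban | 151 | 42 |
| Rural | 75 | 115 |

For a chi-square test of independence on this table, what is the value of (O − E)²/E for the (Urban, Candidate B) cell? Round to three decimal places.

Row total (Urban) = 193; column total (Candidate B) = 157; N = 383.
Expected count E = 193 × 157 / 383 = 79.11488.
Contribution = (O − E)²/E = (42 − 79.11488)² / 79.11488 = 17.412.

17.412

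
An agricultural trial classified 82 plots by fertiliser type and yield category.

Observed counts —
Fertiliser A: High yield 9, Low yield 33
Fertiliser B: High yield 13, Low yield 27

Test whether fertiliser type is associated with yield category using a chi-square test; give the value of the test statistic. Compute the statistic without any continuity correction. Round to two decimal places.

1.28

Row totals: 42, 40. Column totals: 22, 60. Grand total N = 82.
Expected counts (row total × column total / N):
  Fertiliser A, High yield: 42×22/82 = 11.268
  Fertiliser A, Low yield: 42×60/82 = 30.732
  Fertiliser B, High yield: 40×22/82 = 10.732
  Fertiliser B, Low yield: 40×60/82 = 29.268
Contributions (O − E)²/E:
  (9 − 11.268)²/11.268 = 0.4565
  (33 − 30.732)²/30.732 = 0.1674
  (13 − 10.732)²/10.732 = 0.4793
  (27 − 29.268)²/29.268 = 0.1757
χ² = 0.4565 + 0.1674 + 0.4793 + 0.1757 = 1.28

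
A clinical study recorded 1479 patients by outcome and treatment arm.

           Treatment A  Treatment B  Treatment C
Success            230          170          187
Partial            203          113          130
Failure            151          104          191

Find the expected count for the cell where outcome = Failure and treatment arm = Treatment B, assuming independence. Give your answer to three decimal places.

Row total (Failure) = 446; column total (Treatment B) = 387; grand total N = 1479.
Expected count = (row total × column total) / N = 446 × 387 / 1479 = 116.702.

116.702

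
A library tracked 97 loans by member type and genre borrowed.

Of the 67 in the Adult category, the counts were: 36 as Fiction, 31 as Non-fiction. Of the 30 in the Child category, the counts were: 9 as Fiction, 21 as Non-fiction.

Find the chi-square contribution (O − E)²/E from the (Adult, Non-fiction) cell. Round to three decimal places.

Row total (Adult) = 67; column total (Non-fiction) = 52; N = 97.
Expected count E = 67 × 52 / 97 = 35.9175.
Contribution = (O − E)²/E = (31 − 35.9175)² / 35.9175 = 0.673.

0.673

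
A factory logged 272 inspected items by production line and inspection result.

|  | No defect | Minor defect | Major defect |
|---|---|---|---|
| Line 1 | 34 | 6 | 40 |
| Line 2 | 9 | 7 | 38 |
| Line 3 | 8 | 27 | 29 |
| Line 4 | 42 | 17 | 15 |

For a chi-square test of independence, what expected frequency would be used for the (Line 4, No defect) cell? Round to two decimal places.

25.30

Row total (Line 4) = 74; column total (No defect) = 93; grand total N = 272.
Expected count = (row total × column total) / N = 74 × 93 / 272 = 25.30.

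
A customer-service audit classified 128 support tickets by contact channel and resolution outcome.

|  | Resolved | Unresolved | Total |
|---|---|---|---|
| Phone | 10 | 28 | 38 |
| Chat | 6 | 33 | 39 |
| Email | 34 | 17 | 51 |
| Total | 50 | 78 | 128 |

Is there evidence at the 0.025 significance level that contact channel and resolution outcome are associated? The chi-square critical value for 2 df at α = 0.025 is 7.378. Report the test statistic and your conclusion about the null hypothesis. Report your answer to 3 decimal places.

Grand total N = 128.
Expected counts (row total × column total / N):
  Phone, Resolved: 38×50/128 = 14.84375
  Phone, Unresolved: 38×78/128 = 23.15625
  Chat, Resolved: 39×50/128 = 15.23438
  Chat, Unresolved: 39×78/128 = 23.76562
  Email, Resolved: 51×50/128 = 19.92188
  Email, Unresolved: 51×78/128 = 31.07812
Contributions (O − E)²/E:
  (10 − 14.84375)²/14.84375 = 1.5806
  (28 − 23.15625)²/23.15625 = 1.0132
  (6 − 15.23438)²/15.23438 = 5.5975
  (33 − 23.76562)²/23.76562 = 3.5881
  (34 − 19.92188)²/19.92188 = 9.9485
  (17 − 31.07812)²/31.07812 = 6.3773
χ² = 1.5806 + 1.0132 + 5.5975 + 3.5881 + 9.9485 + 6.3773 = 28.105
df = (3−1)(2−1) = 2. Since 28.105 > 7.378, reject the null hypothesis of independence at α = 0.025.

28.105; reject H₀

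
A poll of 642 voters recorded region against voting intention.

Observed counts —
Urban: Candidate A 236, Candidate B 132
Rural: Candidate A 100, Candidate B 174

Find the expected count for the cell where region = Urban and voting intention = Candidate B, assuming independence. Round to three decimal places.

Row total (Urban) = 368; column total (Candidate B) = 306; grand total N = 642.
Expected count = (row total × column total) / N = 368 × 306 / 642 = 175.402.

175.402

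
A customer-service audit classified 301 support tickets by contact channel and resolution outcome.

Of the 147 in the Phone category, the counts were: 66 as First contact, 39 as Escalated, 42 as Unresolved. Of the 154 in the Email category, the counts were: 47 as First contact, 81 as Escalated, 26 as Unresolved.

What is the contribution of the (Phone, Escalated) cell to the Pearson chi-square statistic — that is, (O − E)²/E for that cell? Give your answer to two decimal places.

Row total (Phone) = 147; column total (Escalated) = 120; N = 301.
Expected count E = 147 × 120 / 301 = 58.605.
Contribution = (O − E)²/E = (39 − 58.605)² / 58.605 = 6.56.

6.56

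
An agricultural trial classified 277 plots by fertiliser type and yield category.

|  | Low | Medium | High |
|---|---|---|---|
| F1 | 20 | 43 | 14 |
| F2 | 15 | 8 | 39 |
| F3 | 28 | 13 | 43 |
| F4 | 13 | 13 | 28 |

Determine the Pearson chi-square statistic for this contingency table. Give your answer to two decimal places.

51.27

Row totals: 77, 62, 84, 54. Column totals: 76, 77, 124. Grand total N = 277.
Expected counts (row total × column total / N):
  F1, Low: 77×76/277 = 21.126
  F1, Medium: 77×77/277 = 21.404
  F1, High: 77×124/277 = 34.469
  F2, Low: 62×76/277 = 17.011
  F2, Medium: 62×77/277 = 17.235
  F2, High: 62×124/277 = 27.755
  F3, Low: 84×76/277 = 23.047
  F3, Medium: 84×77/277 = 23.350
  F3, High: 84×124/277 = 37.603
  F4, Low: 54×76/277 = 14.816
  F4, Medium: 54×77/277 = 15.011
  F4, High: 54×124/277 = 24.173
Contributions (O − E)²/E:
  (20 − 21.126)²/21.126 = 0.0600
  (43 − 21.404)²/21.404 = 21.7897
  (14 − 34.469)²/34.469 = 12.1553
  (15 − 17.011)²/17.011 = 0.2377
  (8 − 17.235)²/17.235 = 4.9484
  (39 − 27.755)²/27.755 = 4.5559
  (28 − 23.047)²/23.047 = 1.0644
  (13 − 23.350)²/23.350 = 4.5877
  (43 − 37.603)²/37.603 = 0.7746
  (13 − 14.816)²/14.816 = 0.2226
  (13 − 15.011)²/15.011 = 0.2694
  (28 − 24.173)²/24.173 = 0.6059
χ² = 0.0600 + 21.7897 + 12.1553 + 0.2377 + 4.9484 + 4.5559 + 1.0644 + 4.5877 + 0.7746 + 0.2226 + 0.2694 + 0.6059 = 51.27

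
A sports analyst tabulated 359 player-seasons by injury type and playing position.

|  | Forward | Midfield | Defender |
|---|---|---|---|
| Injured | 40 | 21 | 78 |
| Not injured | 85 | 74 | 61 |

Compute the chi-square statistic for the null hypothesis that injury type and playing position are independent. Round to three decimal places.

Row totals: 139, 220. Column totals: 125, 95, 139. Grand total N = 359.
Expected counts (row total × column total / N):
  Injured, Forward: 139×125/359 = 48.3983
  Injured, Midfield: 139×95/359 = 36.7827
  Injured, Defender: 139×139/359 = 53.8189
  Not injured, Forward: 220×125/359 = 76.6017
  Not injured, Midfield: 220×95/359 = 58.2173
  Not injured, Defender: 220×139/359 = 85.1811
Contributions (O − E)²/E:
  (40 − 48.3983)²/48.3983 = 1.4573
  (21 − 36.7827)²/36.7827 = 6.7720
  (78 − 53.8189)²/53.8189 = 10.8647
  (85 − 76.6017)²/76.6017 = 0.9208
  (74 − 58.2173)²/58.2173 = 4.2787
  (61 − 85.1811)²/85.1811 = 6.8645
χ² = 1.4573 + 6.7720 + 10.8647 + 0.9208 + 4.2787 + 6.8645 = 31.158

31.158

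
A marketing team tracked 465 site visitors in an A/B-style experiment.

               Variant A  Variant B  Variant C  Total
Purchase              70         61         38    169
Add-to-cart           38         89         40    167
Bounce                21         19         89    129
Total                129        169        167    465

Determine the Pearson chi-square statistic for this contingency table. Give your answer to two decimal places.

Grand total N = 465.
Expected counts (row total × column total / N):
  Purchase, Variant A: 169×129/465 = 46.884
  Purchase, Variant B: 169×169/465 = 61.422
  Purchase, Variant C: 169×167/465 = 60.695
  Add-to-cart, Variant A: 167×129/465 = 46.329
  Add-to-cart, Variant B: 167×169/465 = 60.695
  Add-to-cart, Variant C: 167×167/465 = 59.976
  Bounce, Variant A: 129×129/465 = 35.787
  Bounce, Variant B: 129×169/465 = 46.884
  Bounce, Variant C: 129×167/465 = 46.329
Contributions (O − E)²/E:
  (70 − 46.884)²/46.884 = 11.3973
  (61 − 61.422)²/61.422 = 0.0029
  (38 − 60.695)²/60.695 = 8.4861
  (38 − 46.329)²/46.329 = 1.4974
  (89 − 60.695)²/60.695 = 13.2000
  (40 − 59.976)²/59.976 = 6.6533
  (21 − 35.787)²/35.787 = 6.1099
  (19 − 46.884)²/46.884 = 16.5839
  (89 − 46.329)²/46.329 = 39.3018
χ² = 11.3973 + 0.0029 + 8.4861 + 1.4974 + 13.2000 + 6.6533 + 6.1099 + 16.5839 + 39.3018 = 103.23

103.23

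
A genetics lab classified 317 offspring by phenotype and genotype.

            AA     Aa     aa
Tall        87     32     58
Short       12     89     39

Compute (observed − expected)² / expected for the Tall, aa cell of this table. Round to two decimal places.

Row total (Tall) = 177; column total (aa) = 97; N = 317.
Expected count E = 177 × 97 / 317 = 54.1609.
Contribution = (O − E)²/E = (58 − 54.1609)² / 54.1609 = 0.27.

0.27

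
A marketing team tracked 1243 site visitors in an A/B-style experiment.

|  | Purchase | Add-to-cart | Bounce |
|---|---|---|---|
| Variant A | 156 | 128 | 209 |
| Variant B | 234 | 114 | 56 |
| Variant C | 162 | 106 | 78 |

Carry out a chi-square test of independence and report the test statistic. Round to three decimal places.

106.689

Row totals: 493, 404, 346. Column totals: 552, 348, 343. Grand total N = 1243.
Expected counts (row total × column total / N):
  Variant A, Purchase: 493×552/1243 = 218.9348
  Variant A, Add-to-cart: 493×348/1243 = 138.0241
  Variant A, Bounce: 493×343/1243 = 136.0410
  Variant B, Purchase: 404×552/1243 = 179.4111
  Variant B, Add-to-cart: 404×348/1243 = 113.1070
  Variant B, Bounce: 404×343/1243 = 111.4819
  Variant C, Purchase: 346×552/1243 = 153.6541
  Variant C, Add-to-cart: 346×348/1243 = 96.8689
  Variant C, Bounce: 346×343/1243 = 95.4771
Contributions (O − E)²/E:
  (156 − 218.9348)²/218.9348 = 18.0912
  (128 − 138.0241)²/138.0241 = 0.7280
  (209 − 136.0410)²/136.0410 = 39.1280
  (234 − 179.4111)²/179.4111 = 16.6096
  (114 − 113.1070)²/113.1070 = 0.0071
  (56 − 111.4819)²/111.4819 = 27.6120
  (162 − 153.6541)²/153.6541 = 0.4533
  (106 − 96.8689)²/96.8689 = 0.8607
  (78 − 95.4771)²/95.4771 = 3.1992
χ² = 18.0912 + 0.7280 + 39.1280 + 16.6096 + 0.0071 + 27.6120 + 0.4533 + 0.8607 + 3.1992 = 106.689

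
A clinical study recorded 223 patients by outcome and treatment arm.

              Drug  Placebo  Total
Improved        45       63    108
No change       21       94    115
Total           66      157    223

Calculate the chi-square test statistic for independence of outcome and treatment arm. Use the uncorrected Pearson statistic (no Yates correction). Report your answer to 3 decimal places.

Grand total N = 223.
Expected counts (row total × column total / N):
  Improved, Drug: 108×66/223 = 31.9641
  Improved, Placebo: 108×157/223 = 76.0359
  No change, Drug: 115×66/223 = 34.0359
  No change, Placebo: 115×157/223 = 80.9641
Contributions (O − E)²/E:
  (45 − 31.9641)²/31.9641 = 5.3164
  (63 − 76.0359)²/76.0359 = 2.2349
  (21 − 34.0359)²/34.0359 = 4.9928
  (94 − 80.9641)²/80.9641 = 2.0989
χ² = 5.3164 + 2.2349 + 4.9928 + 2.0989 = 14.643

14.643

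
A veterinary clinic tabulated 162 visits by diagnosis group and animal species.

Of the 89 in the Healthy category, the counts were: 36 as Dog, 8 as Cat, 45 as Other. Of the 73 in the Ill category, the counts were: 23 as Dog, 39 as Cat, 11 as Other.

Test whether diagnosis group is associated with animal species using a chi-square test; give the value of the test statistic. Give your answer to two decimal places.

Row totals: 89, 73. Column totals: 59, 47, 56. Grand total N = 162.
Expected counts (row total × column total / N):
  Healthy, Dog: 89×59/162 = 32.414
  Healthy, Cat: 89×47/162 = 25.821
  Healthy, Other: 89×56/162 = 30.765
  Ill, Dog: 73×59/162 = 26.586
  Ill, Cat: 73×47/162 = 21.179
  Ill, Other: 73×56/162 = 25.235
Contributions (O − E)²/E:
  (36 − 32.414)²/32.414 = 0.3967
  (8 − 25.821)²/25.821 = 12.2996
  (45 − 30.765)²/30.765 = 6.5866
  (23 − 26.586)²/26.586 = 0.4837
  (39 − 21.179)²/21.179 = 14.9954
  (11 − 25.235)²/25.235 = 8.0299
χ² = 0.3967 + 12.2996 + 6.5866 + 0.4837 + 14.9954 + 8.0299 = 42.79

42.79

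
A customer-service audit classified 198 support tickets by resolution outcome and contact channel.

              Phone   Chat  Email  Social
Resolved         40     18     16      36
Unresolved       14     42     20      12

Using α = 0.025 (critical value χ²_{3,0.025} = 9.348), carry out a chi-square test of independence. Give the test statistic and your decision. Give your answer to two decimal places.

Row totals: 110, 88. Column totals: 54, 60, 36, 48. Grand total N = 198.
Expected counts (row total × column total / N):
  Resolved, Phone: 110×54/198 = 30.000
  Resolved, Chat: 110×60/198 = 33.333
  Resolved, Email: 110×36/198 = 20.000
  Resolved, Social: 110×48/198 = 26.667
  Unresolved, Phone: 88×54/198 = 24.000
  Unresolved, Chat: 88×60/198 = 26.667
  Unresolved, Email: 88×36/198 = 16.000
  Unresolved, Social: 88×48/198 = 21.333
Contributions (O − E)²/E:
  (40 − 30.000)²/30.000 = 3.3333
  (18 − 33.333)²/33.333 = 7.0531
  (16 − 20.000)²/20.000 = 0.8000
  (36 − 26.667)²/26.667 = 3.2664
  (14 − 24.000)²/24.000 = 4.1667
  (42 − 26.667)²/26.667 = 8.8162
  (20 − 16.000)²/16.000 = 1.0000
  (12 − 21.333)²/21.333 = 4.0831
χ² = 3.3333 + 7.0531 + 0.8000 + 3.2664 + 4.1667 + 8.8162 + 1.0000 + 4.0831 = 32.52
df = (2−1)(4−1) = 3. Since 32.52 > 9.348, reject the null hypothesis of independence at α = 0.025.

32.52; reject H₀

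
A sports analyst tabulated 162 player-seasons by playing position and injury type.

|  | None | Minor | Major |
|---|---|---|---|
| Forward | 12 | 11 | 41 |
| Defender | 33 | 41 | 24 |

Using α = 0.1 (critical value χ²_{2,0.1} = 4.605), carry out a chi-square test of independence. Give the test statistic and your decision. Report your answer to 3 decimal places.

25.543; reject H₀

Row totals: 64, 98. Column totals: 45, 52, 65. Grand total N = 162.
Expected counts (row total × column total / N):
  Forward, None: 64×45/162 = 17.7778
  Forward, Minor: 64×52/162 = 20.5432
  Forward, Major: 64×65/162 = 25.6790
  Defender, None: 98×45/162 = 27.2222
  Defender, Minor: 98×52/162 = 31.4568
  Defender, Major: 98×65/162 = 39.3210
Contributions (O − E)²/E:
  (12 − 17.7778)²/17.7778 = 1.8778
  (11 − 20.5432)²/20.5432 = 4.4332
  (41 − 25.6790)²/25.6790 = 9.1411
  (33 − 27.2222)²/27.2222 = 1.2263
  (41 − 31.4568)²/31.4568 = 2.8952
  (24 − 39.3210)²/39.3210 = 5.9697
χ² = 1.8778 + 4.4332 + 9.1411 + 1.2263 + 2.8952 + 5.9697 = 25.543
df = (2−1)(3−1) = 2. Since 25.543 > 4.605, reject the null hypothesis of independence at α = 0.1.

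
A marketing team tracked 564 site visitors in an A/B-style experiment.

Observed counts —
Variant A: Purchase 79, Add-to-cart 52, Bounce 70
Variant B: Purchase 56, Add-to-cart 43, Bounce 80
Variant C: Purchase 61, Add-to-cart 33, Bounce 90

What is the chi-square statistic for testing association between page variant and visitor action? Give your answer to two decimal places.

Row totals: 201, 179, 184. Column totals: 196, 128, 240. Grand total N = 564.
Expected counts (row total × column total / N):
  Variant A, Purchase: 201×196/564 = 69.851
  Variant A, Add-to-cart: 201×128/564 = 45.617
  Variant A, Bounce: 201×240/564 = 85.532
  Variant B, Purchase: 179×196/564 = 62.206
  Variant B, Add-to-cart: 179×128/564 = 40.624
  Variant B, Bounce: 179×240/564 = 76.170
  Variant C, Purchase: 184×196/564 = 63.943
  Variant C, Add-to-cart: 184×128/564 = 41.759
  Variant C, Bounce: 184×240/564 = 78.298
Contributions (O − E)²/E:
  (79 − 69.851)²/69.851 = 1.1983
  (52 − 45.617)²/45.617 = 0.8931
  (70 − 85.532)²/85.532 = 2.8205
  (56 − 62.206)²/62.206 = 0.6191
  (43 − 40.624)²/40.624 = 0.1390
  (80 − 76.170)²/76.170 = 0.1926
  (61 − 63.943)²/63.943 = 0.1355
  (33 − 41.759)²/41.759 = 1.8372
  (90 − 78.298)²/78.298 = 1.7489
χ² = 1.1983 + 0.8931 + 2.8205 + 0.6191 + 0.1390 + 0.1926 + 0.1355 + 1.8372 + 1.7489 = 9.58

9.58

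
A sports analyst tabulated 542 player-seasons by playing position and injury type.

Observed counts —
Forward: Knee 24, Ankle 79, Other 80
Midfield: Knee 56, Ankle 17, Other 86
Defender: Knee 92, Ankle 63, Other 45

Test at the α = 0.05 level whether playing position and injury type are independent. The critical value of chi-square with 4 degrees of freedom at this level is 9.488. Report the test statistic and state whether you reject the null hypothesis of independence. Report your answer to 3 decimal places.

Row totals: 183, 159, 200. Column totals: 172, 159, 211. Grand total N = 542.
Expected counts (row total × column total / N):
  Forward, Knee: 183×172/542 = 58.0738
  Forward, Ankle: 183×159/542 = 53.6845
  Forward, Other: 183×211/542 = 71.2417
  Midfield, Knee: 159×172/542 = 50.4576
  Midfield, Ankle: 159×159/542 = 46.6439
  Midfield, Other: 159×211/542 = 61.8985
  Defender, Knee: 200×172/542 = 63.4686
  Defender, Ankle: 200×159/542 = 58.6716
  Defender, Other: 200×211/542 = 77.8598
Contributions (O − E)²/E:
  (24 − 58.0738)²/58.0738 = 19.9922
  (79 − 53.6845)²/53.6845 = 11.9378
  (80 − 71.2417)²/71.2417 = 1.0767
  (56 − 50.4576)²/50.4576 = 0.6088
  (17 − 46.6439)²/46.6439 = 18.8398
  (86 − 61.8985)²/61.8985 = 9.3844
  (92 − 63.4686)²/63.4686 = 12.8259
  (63 − 58.6716)²/58.6716 = 0.3193
  (45 − 77.8598)²/77.8598 = 13.8681
χ² = 19.9922 + 11.9378 + 1.0767 + 0.6088 + 18.8398 + 9.3844 + 12.8259 + 0.3193 + 13.8681 = 88.853
df = (3−1)(3−1) = 4. Since 88.853 > 9.488, reject the null hypothesis of independence at α = 0.05.

88.853; reject H₀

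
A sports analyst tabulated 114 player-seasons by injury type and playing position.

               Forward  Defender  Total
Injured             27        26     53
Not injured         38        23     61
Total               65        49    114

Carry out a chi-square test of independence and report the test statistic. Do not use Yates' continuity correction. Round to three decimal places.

1.491

Grand total N = 114.
Expected counts (row total × column total / N):
  Injured, Forward: 53×65/114 = 30.2193
  Injured, Defender: 53×49/114 = 22.7807
  Not injured, Forward: 61×65/114 = 34.7807
  Not injured, Defender: 61×49/114 = 26.2193
Contributions (O − E)²/E:
  (27 − 30.2193)²/30.2193 = 0.3430
  (26 − 22.7807)²/22.7807 = 0.4549
  (38 − 34.7807)²/34.7807 = 0.2980
  (23 − 26.2193)²/26.2193 = 0.3953
χ² = 0.3430 + 0.4549 + 0.2980 + 0.3953 = 1.491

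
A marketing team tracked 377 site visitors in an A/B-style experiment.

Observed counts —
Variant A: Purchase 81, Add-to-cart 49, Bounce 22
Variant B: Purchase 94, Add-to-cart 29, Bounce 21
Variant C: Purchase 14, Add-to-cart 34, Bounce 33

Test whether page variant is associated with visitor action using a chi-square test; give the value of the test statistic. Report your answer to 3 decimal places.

Row totals: 152, 144, 81. Column totals: 189, 112, 76. Grand total N = 377.
Expected counts (row total × column total / N):
  Variant A, Purchase: 152×189/377 = 76.2016
  Variant A, Add-to-cart: 152×112/377 = 45.1565
  Variant A, Bounce: 152×76/377 = 30.6419
  Variant B, Purchase: 144×189/377 = 72.1910
  Variant B, Add-to-cart: 144×112/377 = 42.7798
  Variant B, Bounce: 144×76/377 = 29.0292
  Variant C, Purchase: 81×189/377 = 40.6074
  Variant C, Add-to-cart: 81×112/377 = 24.0637
  Variant C, Bounce: 81×76/377 = 16.3289
Contributions (O − E)²/E:
  (81 − 76.2016)²/76.2016 = 0.3022
  (49 − 45.1565)²/45.1565 = 0.3271
  (22 − 30.6419)²/30.6419 = 2.4373
  (94 − 72.1910)²/72.1910 = 6.5885
  (29 − 42.7798)²/42.7798 = 4.4386
  (21 − 29.0292)²/29.0292 = 2.2208
  (14 − 40.6074)²/40.6074 = 17.4341
  (34 − 24.0637)²/24.0637 = 4.1029
  (33 − 16.3289)²/16.3289 = 17.0205
χ² = 0.3022 + 0.3271 + 2.4373 + 6.5885 + 4.4386 + 2.2208 + 17.4341 + 4.1029 + 17.0205 = 54.872

54.872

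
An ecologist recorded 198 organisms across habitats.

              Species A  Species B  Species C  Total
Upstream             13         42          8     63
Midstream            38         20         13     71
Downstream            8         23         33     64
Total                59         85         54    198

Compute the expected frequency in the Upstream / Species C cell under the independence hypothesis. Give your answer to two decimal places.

Row total (Upstream) = 63; column total (Species C) = 54; grand total N = 198.
Expected count = (row total × column total) / N = 63 × 54 / 198 = 17.18.

17.18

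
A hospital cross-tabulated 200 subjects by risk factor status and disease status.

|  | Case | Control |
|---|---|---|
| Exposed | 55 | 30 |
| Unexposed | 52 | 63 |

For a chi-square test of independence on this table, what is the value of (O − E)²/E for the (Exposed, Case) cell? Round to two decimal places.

2.00

Row total (Exposed) = 85; column total (Case) = 107; N = 200.
Expected count E = 85 × 107 / 200 = 45.475.
Contribution = (O − E)²/E = (55 − 45.475)² / 45.475 = 2.00.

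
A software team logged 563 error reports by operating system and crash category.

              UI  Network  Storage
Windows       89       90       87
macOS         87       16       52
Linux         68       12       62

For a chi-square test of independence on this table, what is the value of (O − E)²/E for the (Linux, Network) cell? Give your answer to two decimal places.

Row total (Linux) = 142; column total (Network) = 118; N = 563.
Expected count E = 142 × 118 / 563 = 29.762.
Contribution = (O − E)²/E = (12 − 29.762)² / 29.762 = 10.60.

10.60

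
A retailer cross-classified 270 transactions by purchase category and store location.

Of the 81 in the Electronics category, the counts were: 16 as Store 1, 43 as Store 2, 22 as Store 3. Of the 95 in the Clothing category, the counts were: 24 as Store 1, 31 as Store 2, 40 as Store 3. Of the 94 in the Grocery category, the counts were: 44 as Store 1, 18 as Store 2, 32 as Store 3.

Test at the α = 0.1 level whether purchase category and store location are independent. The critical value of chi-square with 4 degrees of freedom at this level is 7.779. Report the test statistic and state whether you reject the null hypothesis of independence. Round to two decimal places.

29.47; reject H₀

Row totals: 81, 95, 94. Column totals: 84, 92, 94. Grand total N = 270.
Expected counts (row total × column total / N):
  Electronics, Store 1: 81×84/270 = 25.200
  Electronics, Store 2: 81×92/270 = 27.600
  Electronics, Store 3: 81×94/270 = 28.200
  Clothing, Store 1: 95×84/270 = 29.556
  Clothing, Store 2: 95×92/270 = 32.370
  Clothing, Store 3: 95×94/270 = 33.074
  Grocery, Store 1: 94×84/270 = 29.244
  Grocery, Store 2: 94×92/270 = 32.030
  Grocery, Store 3: 94×94/270 = 32.726
Contributions (O − E)²/E:
  (16 − 25.200)²/25.200 = 3.3587
  (43 − 27.600)²/27.600 = 8.5928
  (22 − 28.200)²/28.200 = 1.3631
  (24 − 29.556)²/29.556 = 1.0444
  (31 − 32.370)²/32.370 = 0.0580
  (40 − 33.074)²/33.074 = 1.4504
  (44 − 29.244)²/29.244 = 7.4456
  (18 − 32.030)²/32.030 = 6.1455
  (32 − 32.726)²/32.726 = 0.0161
χ² = 3.3587 + 8.5928 + 1.3631 + 1.0444 + 0.0580 + 1.4504 + 7.4456 + 6.1455 + 0.0161 = 29.47
df = (3−1)(3−1) = 4. Since 29.47 > 7.779, reject the null hypothesis of independence at α = 0.1.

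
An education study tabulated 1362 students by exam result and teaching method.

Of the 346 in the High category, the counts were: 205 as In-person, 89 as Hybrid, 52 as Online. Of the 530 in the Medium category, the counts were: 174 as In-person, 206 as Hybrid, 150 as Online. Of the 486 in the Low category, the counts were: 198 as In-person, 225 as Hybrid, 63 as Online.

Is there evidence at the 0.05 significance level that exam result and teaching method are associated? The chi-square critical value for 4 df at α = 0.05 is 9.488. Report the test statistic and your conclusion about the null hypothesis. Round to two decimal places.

92.80; reject H₀

Row totals: 346, 530, 486. Column totals: 577, 520, 265. Grand total N = 1362.
Expected counts (row total × column total / N):
  High, In-person: 346×577/1362 = 146.580
  High, Hybrid: 346×520/1362 = 132.100
  High, Online: 346×265/1362 = 67.320
  Medium, In-person: 530×577/1362 = 224.530
  Medium, Hybrid: 530×520/1362 = 202.349
  Medium, Online: 530×265/1362 = 103.120
  Low, In-person: 486×577/1362 = 205.890
  Low, Hybrid: 486×520/1362 = 185.551
  Low, Online: 486×265/1362 = 94.559
Contributions (O − E)²/E:
  (205 − 146.580)²/146.580 = 23.2835
  (89 − 132.100)²/132.100 = 14.0621
  (52 − 67.320)²/67.320 = 3.4864
  (174 − 224.530)²/224.530 = 11.3717
  (206 − 202.349)²/202.349 = 0.0659
  (150 − 103.120)²/103.120 = 21.3124
  (198 − 205.890)²/205.890 = 0.3024
  (225 − 185.551)²/185.551 = 8.3870
  (63 − 94.559)²/94.559 = 10.5328
χ² = 23.2835 + 14.0621 + 3.4864 + 11.3717 + 0.0659 + 21.3124 + 0.3024 + 8.3870 + 10.5328 = 92.80
df = (3−1)(3−1) = 4. Since 92.80 > 9.488, reject the null hypothesis of independence at α = 0.05.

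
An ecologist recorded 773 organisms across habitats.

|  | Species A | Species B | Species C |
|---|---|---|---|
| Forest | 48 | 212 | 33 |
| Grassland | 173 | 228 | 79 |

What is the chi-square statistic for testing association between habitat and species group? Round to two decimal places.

Row totals: 293, 480. Column totals: 221, 440, 112. Grand total N = 773.
Expected counts (row total × column total / N):
  Forest, Species A: 293×221/773 = 83.768
  Forest, Species B: 293×440/773 = 166.779
  Forest, Species C: 293×112/773 = 42.453
  Grassland, Species A: 480×221/773 = 137.232
  Grassland, Species B: 480×440/773 = 273.221
  Grassland, Species C: 480×112/773 = 69.547
Contributions (O − E)²/E:
  (48 − 83.768)²/83.768 = 15.2725
  (212 − 166.779)²/166.779 = 12.2614
  (33 − 42.453)²/42.453 = 2.1049
  (173 − 137.232)²/137.232 = 9.3225
  (228 − 273.221)²/273.221 = 7.4846
  (79 − 69.547)²/69.547 = 1.2849
χ² = 15.2725 + 12.2614 + 2.1049 + 9.3225 + 7.4846 + 1.2849 = 47.73

47.73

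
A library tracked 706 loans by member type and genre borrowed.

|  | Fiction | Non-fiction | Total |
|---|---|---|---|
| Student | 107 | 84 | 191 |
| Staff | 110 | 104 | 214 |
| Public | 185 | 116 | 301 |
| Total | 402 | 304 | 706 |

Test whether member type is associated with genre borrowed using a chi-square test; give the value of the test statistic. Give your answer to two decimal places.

Grand total N = 706.
Expected counts (row total × column total / N):
  Student, Fiction: 191×402/706 = 108.756
  Student, Non-fiction: 191×304/706 = 82.244
  Staff, Fiction: 214×402/706 = 121.853
  Staff, Non-fiction: 214×304/706 = 92.147
  Public, Fiction: 301×402/706 = 171.391
  Public, Non-fiction: 301×304/706 = 129.609
Contributions (O − E)²/E:
  (107 − 108.756)²/108.756 = 0.0284
  (84 − 82.244)²/82.244 = 0.0375
  (110 − 121.853)²/121.853 = 1.1530
  (104 − 92.147)²/92.147 = 1.5247
  (185 − 171.391)²/171.391 = 1.0806
  (116 − 129.609)²/129.609 = 1.4290
χ² = 0.0284 + 0.0375 + 1.1530 + 1.5247 + 1.0806 + 1.4290 = 5.25

5.25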